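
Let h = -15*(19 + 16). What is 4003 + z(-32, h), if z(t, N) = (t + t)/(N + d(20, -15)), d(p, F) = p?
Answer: 2021579/505 ≈ 4003.1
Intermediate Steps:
h = -525 (h = -15*35 = -525)
z(t, N) = 2*t/(20 + N) (z(t, N) = (t + t)/(N + 20) = (2*t)/(20 + N) = 2*t/(20 + N))
4003 + z(-32, h) = 4003 + 2*(-32)/(20 - 525) = 4003 + 2*(-32)/(-505) = 4003 + 2*(-32)*(-1/505) = 4003 + 64/505 = 2021579/505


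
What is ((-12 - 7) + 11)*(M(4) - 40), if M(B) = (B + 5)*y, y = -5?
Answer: 680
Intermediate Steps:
M(B) = -25 - 5*B (M(B) = (B + 5)*(-5) = (5 + B)*(-5) = -25 - 5*B)
((-12 - 7) + 11)*(M(4) - 40) = ((-12 - 7) + 11)*((-25 - 5*4) - 40) = (-19 + 11)*((-25 - 20) - 40) = -8*(-45 - 40) = -8*(-85) = 680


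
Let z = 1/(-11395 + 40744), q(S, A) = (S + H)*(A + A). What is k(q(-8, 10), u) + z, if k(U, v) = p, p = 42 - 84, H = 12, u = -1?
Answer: -1232657/29349 ≈ -42.000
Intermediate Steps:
q(S, A) = 2*A*(12 + S) (q(S, A) = (S + 12)*(A + A) = (12 + S)*(2*A) = 2*A*(12 + S))
p = -42
k(U, v) = -42
z = 1/29349 ≈ 3.4073e-5
k(q(-8, 10), u) + z = -42 + 1/29349 = -1232657/29349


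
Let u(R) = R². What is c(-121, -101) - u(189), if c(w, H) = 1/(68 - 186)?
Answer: -4215079/118 ≈ -35721.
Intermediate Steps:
c(w, H) = -1/118 (c(w, H) = 1/(-118) = -1/118)
c(-121, -101) - u(189) = -1/118 - 1*189² = -1/118 - 1*35721 = -1/118 - 35721 = -4215079/118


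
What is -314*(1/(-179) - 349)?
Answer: 19616208/179 ≈ 1.0959e+5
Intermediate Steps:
-314*(1/(-179) - 349) = -314*(-1/179 - 349) = -314*(-62472/179) = 19616208/179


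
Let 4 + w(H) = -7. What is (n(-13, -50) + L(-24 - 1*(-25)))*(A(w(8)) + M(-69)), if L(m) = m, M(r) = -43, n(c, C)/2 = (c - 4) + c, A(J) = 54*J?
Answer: 37583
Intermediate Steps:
w(H) = -11 (w(H) = -4 - 7 = -11)
n(c, C) = -8 + 4*c (n(c, C) = 2*((c - 4) + c) = 2*((-4 + c) + c) = 2*(-4 + 2*c) = -8 + 4*c)
(n(-13, -50) + L(-24 - 1*(-25)))*(A(w(8)) + M(-69)) = ((-8 + 4*(-13)) + (-24 - 1*(-25)))*(54*(-11) - 43) = ((-8 - 52) + (-24 + 25))*(-594 - 43) = (-60 + 1)*(-637) = -59*(-637) = 37583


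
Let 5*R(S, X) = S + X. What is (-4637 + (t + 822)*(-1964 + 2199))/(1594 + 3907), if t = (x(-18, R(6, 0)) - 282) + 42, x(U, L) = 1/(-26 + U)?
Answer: 5813617/242044 ≈ 24.019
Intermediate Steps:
R(S, X) = S/5 + X/5 (R(S, X) = (S + X)/5 = S/5 + X/5)
t = -10561/44 (t = (1/(-26 - 18) - 282) + 42 = (1/(-44) - 282) + 42 = (-1/44 - 282) + 42 = -12409/44 + 42 = -10561/44 ≈ -240.02)
(-4637 + (t + 822)*(-1964 + 2199))/(1594 + 3907) = (-4637 + (-10561/44 + 822)*(-1964 + 2199))/(1594 + 3907) = (-4637 + (25607/44)*235)/5501 = (-4637 + 6017645/44)*(1/5501) = (5813617/44)*(1/5501) = 5813617/242044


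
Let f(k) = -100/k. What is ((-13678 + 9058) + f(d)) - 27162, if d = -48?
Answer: -381359/12 ≈ -31780.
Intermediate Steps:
((-13678 + 9058) + f(d)) - 27162 = ((-13678 + 9058) - 100/(-48)) - 27162 = (-4620 - 100*(-1/48)) - 27162 = (-4620 + 25/12) - 27162 = -55415/12 - 27162 = -381359/12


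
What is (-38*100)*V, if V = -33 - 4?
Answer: 140600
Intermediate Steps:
V = -37
(-38*100)*V = -38*100*(-37) = -3800*(-37) = 140600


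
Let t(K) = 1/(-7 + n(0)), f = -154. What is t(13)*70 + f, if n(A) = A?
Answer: -164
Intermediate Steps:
t(K) = -⅐ (t(K) = 1/(-7 + 0) = 1/(-7) = -⅐)
t(13)*70 + f = -⅐*70 - 154 = -10 - 154 = -164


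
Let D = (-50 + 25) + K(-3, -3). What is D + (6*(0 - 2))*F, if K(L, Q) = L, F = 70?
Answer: -868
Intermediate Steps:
D = -28 (D = (-50 + 25) - 3 = -25 - 3 = -28)
D + (6*(0 - 2))*F = -28 + (6*(0 - 2))*70 = -28 + (6*(-2))*70 = -28 - 12*70 = -28 - 840 = -868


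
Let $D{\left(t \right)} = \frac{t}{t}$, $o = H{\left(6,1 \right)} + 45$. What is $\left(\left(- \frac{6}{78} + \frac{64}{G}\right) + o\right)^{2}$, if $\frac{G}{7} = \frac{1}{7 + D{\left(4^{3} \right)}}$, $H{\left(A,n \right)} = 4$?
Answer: $\frac{123387664}{8281} \approx 14900.0$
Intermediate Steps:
$o = 49$ ($o = 4 + 45 = 49$)
$D{\left(t \right)} = 1$
$G = \frac{7}{8}$ ($G = \frac{7}{7 + 1} = \frac{7}{8} \approx 0.875$)
$\left(\left(- \frac{6}{78} + \frac{64}{G}\right) + o\right)^{2} = \left(\left(- \frac{6}{78} + \frac{64}{\frac{7}{8}}\right) + 49\right)^{2} = \left(\left(\left(-6\right) \frac{1}{78} + 64 \cdot \frac{8}{7}\right) + 49\right)^{2} = \left(\left(- \frac{1}{13} + \frac{512}{7}\right) + 49\right)^{2} = \left(\frac{6649}{91} + 49\right)^{2} = \left(\frac{11108}{91}\right)^{2} = \frac{123387664}{8281}$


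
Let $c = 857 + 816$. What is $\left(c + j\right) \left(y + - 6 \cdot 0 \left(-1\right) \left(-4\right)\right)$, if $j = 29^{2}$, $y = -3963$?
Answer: $-9962982$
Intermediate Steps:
$c = 1673$
$j = 841$
$\left(c + j\right) \left(y + - 6 \cdot 0 \left(-1\right) \left(-4\right)\right) = \left(1673 + 841\right) \left(-3963 + - 6 \cdot 0 \left(-1\right) \left(-4\right)\right) = 2514 \left(-3963 + \left(-6\right) 0 \left(-4\right)\right) = 2514 \left(-3963 + 0 \left(-4\right)\right) = 2514 \left(-3963 + 0\right) = 2514 \left(-3963\right) = -9962982$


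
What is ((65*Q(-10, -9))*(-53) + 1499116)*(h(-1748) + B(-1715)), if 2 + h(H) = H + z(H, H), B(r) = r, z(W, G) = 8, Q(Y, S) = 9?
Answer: -5075259727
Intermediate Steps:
h(H) = 6 + H (h(H) = -2 + (H + 8) = -2 + (8 + H) = 6 + H)
((65*Q(-10, -9))*(-53) + 1499116)*(h(-1748) + B(-1715)) = ((65*9)*(-53) + 1499116)*((6 - 1748) - 1715) = (585*(-53) + 1499116)*(-1742 - 1715) = (-31005 + 1499116)*(-3457) = 1468111*(-3457) = -5075259727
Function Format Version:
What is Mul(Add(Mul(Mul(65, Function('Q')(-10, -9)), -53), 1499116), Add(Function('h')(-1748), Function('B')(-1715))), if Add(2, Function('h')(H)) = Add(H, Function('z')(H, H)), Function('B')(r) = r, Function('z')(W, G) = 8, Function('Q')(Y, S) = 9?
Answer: -5075259727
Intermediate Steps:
Function('h')(H) = Add(6, H) (Function('h')(H) = Add(-2, Add(H, 8)) = Add(-2, Add(8, H)) = Add(6, H))
Mul(Add(Mul(Mul(65, Function('Q')(-10, -9)), -53), 1499116), Add(Function('h')(-1748), Function('B')(-1715))) = Mul(Add(Mul(Mul(65, 9), -53), 1499116), Add(Add(6, -1748), -1715)) = Mul(Add(Mul(585, -53), 1499116), Add(-1742, -1715)) = Mul(Add(-31005, 1499116), -3457) = Mul(1468111, -3457) = -5075259727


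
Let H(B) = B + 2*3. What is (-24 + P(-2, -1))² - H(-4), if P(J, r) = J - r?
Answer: 623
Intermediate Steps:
H(B) = 6 + B (H(B) = B + 6 = 6 + B)
(-24 + P(-2, -1))² - H(-4) = (-24 + (-2 - 1*(-1)))² - (6 - 4) = (-24 + (-2 + 1))² - 1*2 = (-24 - 1)² - 2 = (-25)² - 2 = 625 - 2 = 623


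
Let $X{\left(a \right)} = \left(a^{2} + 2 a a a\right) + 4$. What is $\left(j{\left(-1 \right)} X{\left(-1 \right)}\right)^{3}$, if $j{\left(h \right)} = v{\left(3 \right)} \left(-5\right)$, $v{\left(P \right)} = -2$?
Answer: $27000$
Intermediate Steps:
$j{\left(h \right)} = 10$ ($j{\left(h \right)} = \left(-2\right) \left(-5\right) = 10$)
$X{\left(a \right)} = 4 + a^{2} + 2 a^{3}$ ($X{\left(a \right)} = \left(a^{2} + 2 a^{2} a\right) + 4 = \left(a^{2} + 2 a^{3}\right) + 4 = 4 + a^{2} + 2 a^{3}$)
$\left(j{\left(-1 \right)} X{\left(-1 \right)}\right)^{3} = \left(10 \left(4 + \left(-1\right)^{2} + 2 \left(-1\right)^{3}\right)\right)^{3} = \left(10 \left(4 + 1 + 2 \left(-1\right)\right)\right)^{3} = \left(10 \left(4 + 1 - 2\right)\right)^{3} = \left(10 \cdot 3\right)^{3} = 30^{3} = 27000$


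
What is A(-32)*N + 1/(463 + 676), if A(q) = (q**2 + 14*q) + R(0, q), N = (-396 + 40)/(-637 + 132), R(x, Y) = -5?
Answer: 231531869/575195 ≈ 402.53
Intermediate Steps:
N = 356/505 (N = -356/(-505) = -356*(-1/505) = 356/505 ≈ 0.70495)
A(q) = -5 + q**2 + 14*q (A(q) = (q**2 + 14*q) - 5 = -5 + q**2 + 14*q)
A(-32)*N + 1/(463 + 676) = (-5 + (-32)**2 + 14*(-32))*(356/505) + 1/(463 + 676) = (-5 + 1024 - 448)*(356/505) + 1/1139 = 571*(356/505) + 1/1139 = 203276/505 + 1/1139 = 231531869/575195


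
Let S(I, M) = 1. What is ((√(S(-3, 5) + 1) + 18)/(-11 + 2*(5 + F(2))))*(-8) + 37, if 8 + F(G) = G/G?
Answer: 233/5 + 8*√2/15 ≈ 47.354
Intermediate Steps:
F(G) = -7 (F(G) = -8 + G/G = -8 + 1 = -7)
((√(S(-3, 5) + 1) + 18)/(-11 + 2*(5 + F(2))))*(-8) + 37 = ((√(1 + 1) + 18)/(-11 + 2*(5 - 7)))*(-8) + 37 = ((√2 + 18)/(-11 + 2*(-2)))*(-8) + 37 = ((18 + √2)/(-11 - 4))*(-8) + 37 = ((18 + √2)/(-15))*(-8) + 37 = ((18 + √2)*(-1/15))*(-8) + 37 = (-6/5 - √2/15)*(-8) + 37 = (48/5 + 8*√2/15) + 37 = 233/5 + 8*√2/15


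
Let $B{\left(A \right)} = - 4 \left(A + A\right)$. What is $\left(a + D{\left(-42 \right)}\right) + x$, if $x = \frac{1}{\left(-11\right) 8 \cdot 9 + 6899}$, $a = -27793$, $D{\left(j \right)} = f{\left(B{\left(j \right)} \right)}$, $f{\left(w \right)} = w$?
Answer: $- \frac{167679898}{6107} \approx -27457.0$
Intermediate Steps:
$B{\left(A \right)} = - 8 A$ ($B{\left(A \right)} = - 4 \cdot 2 A = - 8 A$)
$D{\left(j \right)} = - 8 j$
$x = \frac{1}{6107}$ ($x = \frac{1}{\left(-88\right) 9 + 6899} = \frac{1}{-792 + 6899} = \frac{1}{6107} \approx 0.00016375$)
$\left(a + D{\left(-42 \right)}\right) + x = \left(-27793 - -336\right) + \frac{1}{6107} = \left(-27793 + 336\right) + \frac{1}{6107} = -27457 + \frac{1}{6107} = - \frac{167679898}{6107}$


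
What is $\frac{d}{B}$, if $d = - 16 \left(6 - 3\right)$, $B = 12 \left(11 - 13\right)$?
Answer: $2$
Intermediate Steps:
$B = -24$ ($B = 12 \left(-2\right) = -24$)
$d = -48$ ($d = \left(-16\right) 3 = -48$)
$\frac{d}{B} = - \frac{48}{-24} = \left(-48\right) \left(- \frac{1}{24}\right) = 2$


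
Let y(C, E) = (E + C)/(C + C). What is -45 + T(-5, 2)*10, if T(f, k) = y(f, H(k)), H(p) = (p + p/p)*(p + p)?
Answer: -52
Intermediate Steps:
H(p) = 2*p*(1 + p) (H(p) = (p + 1)*(2*p) = (1 + p)*(2*p) = 2*p*(1 + p))
y(C, E) = (C + E)/(2*C) (y(C, E) = (C + E)/((2*C)) = (C + E)*(1/(2*C)) = (C + E)/(2*C))
T(f, k) = (f + 2*k*(1 + k))/(2*f)
-45 + T(-5, 2)*10 = -45 + (((1/2)*(-5) + 2*(1 + 2))/(-5))*10 = -45 - (-5/2 + 2*3)/5*10 = -45 - (-5/2 + 6)/5*10 = -45 - 1/5*7/2*10 = -45 - 7/10*10 = -45 - 7 = -52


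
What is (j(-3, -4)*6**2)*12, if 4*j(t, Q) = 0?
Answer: 0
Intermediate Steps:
j(t, Q) = 0 (j(t, Q) = (1/4)*0 = 0)
(j(-3, -4)*6**2)*12 = (0*6**2)*12 = (0*36)*12 = 0*12 = 0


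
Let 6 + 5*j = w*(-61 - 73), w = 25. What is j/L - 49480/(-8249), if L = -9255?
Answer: 2317370644/381722475 ≈ 6.0708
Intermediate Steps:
j = -3356/5 (j = -6/5 + (25*(-61 - 73))/5 = -6/5 + (25*(-134))/5 = -6/5 + (⅕)*(-3350) = -6/5 - 670 = -3356/5 ≈ -671.20)
j/L - 49480/(-8249) = -3356/5/(-9255) - 49480/(-8249) = -3356/5*(-1/9255) - 49480*(-1/8249) = 3356/46275 + 49480/8249 = 2317370644/381722475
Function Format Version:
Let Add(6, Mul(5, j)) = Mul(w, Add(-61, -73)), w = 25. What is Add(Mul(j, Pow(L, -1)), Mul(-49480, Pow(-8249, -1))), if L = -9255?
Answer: Rational(2317370644, 381722475) ≈ 6.0708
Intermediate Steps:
j = Rational(-3356, 5) (j = Add(Rational(-6, 5), Mul(Rational(1, 5), Mul(25, Add(-61, -73)))) = Add(Rational(-6, 5), Mul(Rational(1, 5), Mul(25, -134))) = Add(Rational(-6, 5), Mul(Rational(1, 5), -3350)) = Add(Rational(-6, 5), -670) = Rational(-3356, 5) ≈ -671.20)
Add(Mul(j, Pow(L, -1)), Mul(-49480, Pow(-8249, -1))) = Add(Mul(Rational(-3356, 5), Pow(-9255, -1)), Mul(-49480, Pow(-8249, -1))) = Add(Mul(Rational(-3356, 5), Rational(-1, 9255)), Mul(-49480, Rational(-1, 8249))) = Add(Rational(3356, 46275), Rational(49480, 8249)) = Rational(2317370644, 381722475)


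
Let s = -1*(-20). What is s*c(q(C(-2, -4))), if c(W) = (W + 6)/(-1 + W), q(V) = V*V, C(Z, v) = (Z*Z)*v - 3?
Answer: 367/18 ≈ 20.389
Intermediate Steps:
C(Z, v) = -3 + v*Z² (C(Z, v) = Z²*v - 3 = v*Z² - 3 = -3 + v*Z²)
q(V) = V²
c(W) = (6 + W)/(-1 + W)
s = 20
s*c(q(C(-2, -4))) = 20*((6 + (-3 - 4*(-2)²)²)/(-1 + (-3 - 4*(-2)²)²)) = 20*((6 + (-3 - 4*4)²)/(-1 + (-3 - 4*4)²)) = 20*((6 + (-3 - 16)²)/(-1 + (-3 - 16)²)) = 20*((6 + (-19)²)/(-1 + (-19)²)) = 20*((6 + 361)/(-1 + 361)) = 20*(367/360) = 367/18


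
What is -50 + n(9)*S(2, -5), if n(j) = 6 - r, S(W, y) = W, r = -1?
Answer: -36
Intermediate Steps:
n(j) = 7 (n(j) = 6 - 1*(-1) = 6 + 1 = 7)
-50 + n(9)*S(2, -5) = -50 + 7*2 = -50 + 14 = -36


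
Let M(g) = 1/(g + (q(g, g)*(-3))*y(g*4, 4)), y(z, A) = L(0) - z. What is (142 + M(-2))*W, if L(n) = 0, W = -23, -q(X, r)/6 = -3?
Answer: -1417421/434 ≈ -3265.9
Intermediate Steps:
q(X, r) = 18 (q(X, r) = -6*(-3) = 18)
y(z, A) = -z (y(z, A) = 0 - z = -z)
M(g) = 1/(217*g) (M(g) = 1/(g + (18*(-3))*(-g*4)) = 1/(g - (-54)*4*g) = 1/(g - (-216)*g) = 1/(g + 216*g) = 1/(217*g))
(142 + M(-2))*W = (142 + (1/217)/(-2))*(-23) = (142 + (1/217)*(-½))*(-23) = (142 - 1/434)*(-23) = (61627/434)*(-23) = -1417421/434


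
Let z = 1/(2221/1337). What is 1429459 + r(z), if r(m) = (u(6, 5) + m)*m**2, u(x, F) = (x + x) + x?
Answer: 15660997745278434/10955839861 ≈ 1.4295e+6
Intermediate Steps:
z = 1337/2221 (z = 1/(2221*(1/1337)) = 1/(2221/1337) = 1337/2221 ≈ 0.60198)
u(x, F) = 3*x (u(x, F) = 2*x + x = 3*x)
r(m) = m**2*(18 + m) (r(m) = (3*6 + m)*m**2 = (18 + m)*m**2 = m**2*(18 + m))
1429459 + r(z) = 1429459 + (1337/2221)**2*(18 + 1337/2221) = 1429459 + (1787569/4932841)*(41315/2221) = 1429459 + 73853413235/10955839861 = 15660997745278434/10955839861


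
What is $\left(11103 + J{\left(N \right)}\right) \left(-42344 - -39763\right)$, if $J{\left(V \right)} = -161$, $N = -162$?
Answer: $-28241302$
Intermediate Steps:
$\left(11103 + J{\left(N \right)}\right) \left(-42344 - -39763\right) = \left(11103 - 161\right) \left(-42344 - -39763\right) = 10942 \left(-42344 + 39763\right) = 10942 \left(-2581\right) = -28241302$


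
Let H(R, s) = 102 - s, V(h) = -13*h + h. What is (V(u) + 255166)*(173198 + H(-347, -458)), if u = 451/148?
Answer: 1640238857062/37 ≈ 4.4331e+10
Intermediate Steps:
u = 451/148 (u = 451*(1/148) = 451/148 ≈ 3.0473)
V(h) = -12*h
(V(u) + 255166)*(173198 + H(-347, -458)) = (-12*451/148 + 255166)*(173198 + (102 - 1*(-458))) = (-1353/37 + 255166)*(173198 + (102 + 458)) = 9439789*(173198 + 560)/37 = (9439789/37)*173758 = 1640238857062/37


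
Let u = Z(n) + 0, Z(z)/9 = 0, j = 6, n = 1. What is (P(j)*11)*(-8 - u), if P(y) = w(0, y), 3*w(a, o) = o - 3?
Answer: -88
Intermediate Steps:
w(a, o) = -1 + o/3 (w(a, o) = (o - 3)/3 = (-3 + o)/3 = -1 + o/3)
P(y) = -1 + y/3
Z(z) = 0 (Z(z) = 9*0 = 0)
u = 0 (u = 0 + 0 = 0)
(P(j)*11)*(-8 - u) = ((-1 + (1/3)*6)*11)*(-8 - 1*0) = ((-1 + 2)*11)*(-8 + 0) = (1*11)*(-8) = 11*(-8) = -88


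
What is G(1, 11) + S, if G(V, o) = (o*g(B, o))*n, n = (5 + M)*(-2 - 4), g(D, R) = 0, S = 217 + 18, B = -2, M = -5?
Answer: 235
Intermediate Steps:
S = 235
n = 0 (n = (5 - 5)*(-2 - 4) = 0*(-6) = 0)
G(V, o) = 0 (G(V, o) = (o*0)*0 = 0*0 = 0)
G(1, 11) + S = 0 + 235 = 235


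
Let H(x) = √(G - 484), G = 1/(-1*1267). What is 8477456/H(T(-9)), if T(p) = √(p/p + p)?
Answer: -8477456*I*√776961143/613229 ≈ -3.8534e+5*I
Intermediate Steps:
G = -1/1267 (G = 1/(-1267) = -1/1267 ≈ -0.00078927)
T(p) = √(1 + p)
H(x) = I*√776961143/1267 (H(x) = √(-1/1267 - 484) = √(-613229/1267) = I*√776961143/1267)
8477456/H(T(-9)) = 8477456/((I*√776961143/1267)) = 8477456*(-I*√776961143/613229) = -8477456*I*√776961143/613229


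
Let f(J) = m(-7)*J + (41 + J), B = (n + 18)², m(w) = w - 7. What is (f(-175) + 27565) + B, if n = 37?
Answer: 32906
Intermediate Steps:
m(w) = -7 + w
B = 3025 (B = (37 + 18)² = 55² = 3025)
f(J) = 41 - 13*J (f(J) = (-7 - 7)*J + (41 + J) = -14*J + (41 + J) = 41 - 13*J)
(f(-175) + 27565) + B = ((41 - 13*(-175)) + 27565) + 3025 = ((41 + 2275) + 27565) + 3025 = (2316 + 27565) + 3025 = 29881 + 3025 = 32906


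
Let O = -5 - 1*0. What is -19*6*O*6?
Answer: 3420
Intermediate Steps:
O = -5 (O = -5 + 0 = -5)
-19*6*O*6 = -19*6*(-5)*6 = -(-570)*6 = -19*(-180) = 3420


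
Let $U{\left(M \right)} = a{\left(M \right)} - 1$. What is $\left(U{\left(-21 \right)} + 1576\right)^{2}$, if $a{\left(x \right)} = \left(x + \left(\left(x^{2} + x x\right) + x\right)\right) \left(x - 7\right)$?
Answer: $481583025$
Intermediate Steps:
$a{\left(x \right)} = \left(-7 + x\right) \left(2 x + 2 x^{2}\right)$ ($a{\left(x \right)} = \left(x + \left(\left(x^{2} + x^{2}\right) + x\right)\right) \left(x - 7\right) = \left(x + \left(2 x^{2} + x\right)\right) \left(-7 + x\right) = \left(x + \left(x + 2 x^{2}\right)\right) \left(-7 + x\right) = \left(2 x + 2 x^{2}\right) \left(-7 + x\right) = \left(-7 + x\right) \left(2 x + 2 x^{2}\right)$)
$U{\left(M \right)} = -1 + 2 M \left(-7 + M^{2} - 6 M\right)$ ($U{\left(M \right)} = 2 M \left(-7 + M^{2} - 6 M\right) - 1 = -1 + 2 M \left(-7 + M^{2} - 6 M\right)$)
$\left(U{\left(-21 \right)} + 1576\right)^{2} = \left(\left(-1 - - 42 \left(7 - \left(-21\right)^{2} + 6 \left(-21\right)\right)\right) + 1576\right)^{2} = \left(\left(-1 - - 42 \left(7 - 441 - 126\right)\right) + 1576\right)^{2} = \left(\left(-1 - \left(-42\right) \left(-560\right)\right) + 1576\right)^{2} = \left(\left(-1 - 23520\right) + 1576\right)^{2} = \left(-23521 + 1576\right)^{2} = \left(-21945\right)^{2} = 481583025$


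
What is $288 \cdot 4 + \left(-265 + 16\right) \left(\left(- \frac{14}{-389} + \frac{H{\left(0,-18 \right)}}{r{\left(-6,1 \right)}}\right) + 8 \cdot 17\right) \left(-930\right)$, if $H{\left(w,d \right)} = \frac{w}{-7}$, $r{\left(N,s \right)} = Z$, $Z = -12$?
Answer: $\frac{12254669388}{389} \approx 3.1503 \cdot 10^{7}$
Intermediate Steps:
$r{\left(N,s \right)} = -12$
$H{\left(w,d \right)} = - \frac{w}{7}$ ($H{\left(w,d \right)} = w \left(- \frac{1}{7}\right) = - \frac{w}{7}$)
$288 \cdot 4 + \left(-265 + 16\right) \left(\left(- \frac{14}{-389} + \frac{H{\left(0,-18 \right)}}{r{\left(-6,1 \right)}}\right) + 8 \cdot 17\right) \left(-930\right) = 288 \cdot 4 + \left(-265 + 16\right) \left(\left(- \frac{14}{-389} + \frac{\left(- \frac{1}{7}\right) 0}{-12}\right) + 8 \cdot 17\right) \left(-930\right) = 1152 + - 249 \left(\left(\left(-14\right) \left(- \frac{1}{389}\right) + 0 \left(- \frac{1}{12}\right)\right) + 136\right) \left(-930\right) = 1152 + - 249 \left(\left(\frac{14}{389} + 0\right) + 136\right) \left(-930\right) = 1152 + - 249 \left(\frac{14}{389} + 136\right) \left(-930\right) = 1152 + \left(-249\right) \frac{52918}{389} \left(-930\right) = 1152 - - \frac{12254221260}{389} = 1152 + \frac{12254221260}{389} = \frac{12254669388}{389}$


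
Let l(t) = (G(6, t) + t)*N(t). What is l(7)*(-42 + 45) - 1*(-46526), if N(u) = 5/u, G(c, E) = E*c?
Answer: 46631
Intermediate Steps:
l(t) = 35 (l(t) = (t*6 + t)*(5/t) = (6*t + t)*(5/t) = (7*t)*(5/t) = 35)
l(7)*(-42 + 45) - 1*(-46526) = 35*(-42 + 45) - 1*(-46526) = 35*3 + 46526 = 105 + 46526 = 46631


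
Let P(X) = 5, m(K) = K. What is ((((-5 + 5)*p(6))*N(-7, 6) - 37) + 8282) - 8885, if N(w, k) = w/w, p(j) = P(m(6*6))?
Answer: -640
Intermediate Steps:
p(j) = 5
N(w, k) = 1
((((-5 + 5)*p(6))*N(-7, 6) - 37) + 8282) - 8885 = ((((-5 + 5)*5)*1 - 37) + 8282) - 8885 = (((0*5)*1 - 37) + 8282) - 8885 = ((0*1 - 37) + 8282) - 8885 = ((0 - 37) + 8282) - 8885 = (-37 + 8282) - 8885 = 8245 - 8885 = -640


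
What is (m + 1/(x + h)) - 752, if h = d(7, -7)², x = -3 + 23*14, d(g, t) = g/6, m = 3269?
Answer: 29028597/11533 ≈ 2517.0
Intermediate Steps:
d(g, t) = g/6 (d(g, t) = g*(⅙) = g/6)
x = 319 (x = -3 + 322 = 319)
h = 49/36 (h = ((⅙)*7)² = (7/6)² = 49/36 ≈ 1.3611)
(m + 1/(x + h)) - 752 = (3269 + 1/(319 + 49/36)) - 752 = (3269 + 1/(11533/36)) - 752 = (3269 + 36/11533) - 752 = 37701413/11533 - 752 = 29028597/11533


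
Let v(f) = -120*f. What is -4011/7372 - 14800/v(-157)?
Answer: -4616821/3472212 ≈ -1.3296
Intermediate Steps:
-4011/7372 - 14800/v(-157) = -4011/7372 - 14800/((-120*(-157))) = -4011*1/7372 - 14800/18840 = -4011/7372 - 14800*1/18840 = -4011/7372 - 370/471 = -4616821/3472212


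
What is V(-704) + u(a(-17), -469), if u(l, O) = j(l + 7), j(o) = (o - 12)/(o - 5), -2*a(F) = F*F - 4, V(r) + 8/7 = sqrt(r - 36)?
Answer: -183/1967 + 2*I*sqrt(185) ≈ -0.093035 + 27.203*I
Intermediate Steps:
V(r) = -8/7 + sqrt(-36 + r) (V(r) = -8/7 + sqrt(r - 36) = -8/7 + sqrt(-36 + r))
a(F) = 2 - F**2/2 (a(F) = -(F*F - 4)/2 = -(F**2 - 4)/2 = -(-4 + F**2)/2 = 2 - F**2/2)
j(o) = (-12 + o)/(-5 + o)
u(l, O) = (-5 + l)/(2 + l) (u(l, O) = (-12 + (l + 7))/(-5 + (l + 7)) = (-12 + (7 + l))/(-5 + (7 + l)) = (-5 + l)/(2 + l))
V(-704) + u(a(-17), -469) = (-8/7 + sqrt(-36 - 704)) + (-5 + (2 - 1/2*(-17)**2))/(2 + (2 - 1/2*(-17)**2)) = (-8/7 + sqrt(-740)) + (-5 + (2 - 1/2*289))/(2 + (2 - 1/2*289)) = (-8/7 + 2*I*sqrt(185)) + (-5 + (2 - 289/2))/(2 + (2 - 289/2)) = (-8/7 + 2*I*sqrt(185)) + (-5 - 285/2)/(2 - 285/2) = (-8/7 + 2*I*sqrt(185)) - 295/2/(-281/2) = (-8/7 + 2*I*sqrt(185)) - 2/281*(-295/2) = (-8/7 + 2*I*sqrt(185)) + 295/281 = -183/1967 + 2*I*sqrt(185)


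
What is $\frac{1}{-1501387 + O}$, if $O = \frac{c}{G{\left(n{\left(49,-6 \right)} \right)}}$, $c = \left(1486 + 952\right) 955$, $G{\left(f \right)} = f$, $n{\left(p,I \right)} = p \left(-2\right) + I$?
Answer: $- \frac{52}{79236269} \approx -6.5627 \cdot 10^{-7}$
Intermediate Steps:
$n{\left(p,I \right)} = I - 2 p$ ($n{\left(p,I \right)} = - 2 p + I = I - 2 p$)
$c = 2328290$ ($c = 2438 \cdot 955 = 2328290$)
$O = - \frac{1164145}{52}$ ($O = \frac{2328290}{-6 - 98} = \frac{2328290}{-104} = 2328290 \left(- \frac{1}{104}\right) = - \frac{1164145}{52} \approx -22387.0$)
$\frac{1}{-1501387 + O} = \frac{1}{-1501387 - \frac{1164145}{52}} = \frac{1}{- \frac{79236269}{52}} = - \frac{52}{79236269}$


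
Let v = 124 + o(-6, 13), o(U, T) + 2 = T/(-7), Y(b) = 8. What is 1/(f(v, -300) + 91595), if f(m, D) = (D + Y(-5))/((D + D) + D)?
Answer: 225/20608948 ≈ 1.0918e-5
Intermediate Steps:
o(U, T) = -2 - T/7 (o(U, T) = -2 + T/(-7) = -2 + T*(-⅐) = -2 - T/7)
v = 841/7 (v = 124 + (-2 - ⅐*13) = 124 + (-2 - 13/7) = 124 - 27/7 = 841/7 ≈ 120.14)
f(m, D) = (8 + D)/(3*D) (f(m, D) = (D + 8)/((D + D) + D) = (8 + D)/(2*D + D) = (8 + D)/((3*D)) = (8 + D)*(1/(3*D)) = (8 + D)/(3*D))
1/(f(v, -300) + 91595) = 1/((⅓)*(8 - 300)/(-300) + 91595) = 1/((⅓)*(-1/300)*(-292) + 91595) = 1/(73/225 + 91595) = 1/(20608948/225) = 225/20608948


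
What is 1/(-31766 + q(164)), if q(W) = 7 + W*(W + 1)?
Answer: -1/4699 ≈ -0.00021281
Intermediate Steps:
q(W) = 7 + W*(1 + W)
1/(-31766 + q(164)) = 1/(-31766 + (7 + 164 + 164²)) = 1/(-31766 + (7 + 164 + 26896)) = 1/(-31766 + 27067) = 1/(-4699) = -1/4699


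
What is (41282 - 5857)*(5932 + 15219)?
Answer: 749274175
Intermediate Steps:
(41282 - 5857)*(5932 + 15219) = 35425*21151 = 749274175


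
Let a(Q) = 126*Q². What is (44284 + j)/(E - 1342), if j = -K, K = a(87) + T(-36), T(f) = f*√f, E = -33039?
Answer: 909410/34381 - 216*I/34381 ≈ 26.451 - 0.0062825*I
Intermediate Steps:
T(f) = f^(3/2)
K = 953694 - 216*I (K = 126*87² + (-36)^(3/2) = 126*7569 - 216*I = 953694 - 216*I ≈ 9.5369e+5 - 216.0*I)
j = -953694 + 216*I (j = -(953694 - 216*I) = -953694 + 216*I ≈ -9.5369e+5 + 216.0*I)
(44284 + j)/(E - 1342) = (44284 + (-953694 + 216*I))/(-33039 - 1342) = (-909410 + 216*I)/(-34381) = (-909410 + 216*I)*(-1/34381) = 909410/34381 - 216*I/34381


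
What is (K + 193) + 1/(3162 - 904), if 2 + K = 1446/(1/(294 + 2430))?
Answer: 8894476511/2258 ≈ 3.9391e+6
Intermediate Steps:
K = 3938902 (K = -2 + 1446/(1/(294 + 2430)) = -2 + 1446/(1/2724) = -2 + 1446*2724 = -2 + 3938904 = 3938902)
(K + 193) + 1/(3162 - 904) = (3938902 + 193) + 1/(3162 - 904) = 3939095 + 1/2258 = 8894476511/2258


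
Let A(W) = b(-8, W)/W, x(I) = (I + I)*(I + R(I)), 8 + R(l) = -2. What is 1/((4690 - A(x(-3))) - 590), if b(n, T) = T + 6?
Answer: 13/53286 ≈ 0.00024397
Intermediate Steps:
R(l) = -10 (R(l) = -8 - 2 = -10)
b(n, T) = 6 + T
x(I) = 2*I*(-10 + I) (x(I) = (I + I)*(I - 10) = (2*I)*(-10 + I) = 2*I*(-10 + I))
A(W) = (6 + W)/W
1/((4690 - A(x(-3))) - 590) = 1/((4690 - (6 + 2*(-3)*(-10 - 3))/(2*(-3)*(-10 - 3))) - 590) = 1/((4690 - (6 + 2*(-3)*(-13))/(2*(-3)*(-13))) - 590) = 1/((4690 - (6 + 78)/78) - 590) = 1/((4690 - 84/78) - 590) = 1/((4690 - 1*14/13) - 590) = 1/((4690 - 14/13) - 590) = 1/(60956/13 - 590) = 1/(53286/13) = 13/53286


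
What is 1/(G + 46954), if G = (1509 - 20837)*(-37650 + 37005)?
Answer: 1/12513514 ≈ 7.9914e-8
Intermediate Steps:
G = 12466560 (G = -19328*(-645) = 12466560)
1/(G + 46954) = 1/(12466560 + 46954) = 1/12513514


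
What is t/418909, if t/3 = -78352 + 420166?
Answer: 1025442/418909 ≈ 2.4479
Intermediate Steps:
t = 1025442 (t = 3*(-78352 + 420166) = 3*341814 = 1025442)
t/418909 = 1025442/418909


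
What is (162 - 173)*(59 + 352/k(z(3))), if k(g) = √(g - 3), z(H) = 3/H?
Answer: -649 + 1936*I*√2 ≈ -649.0 + 2737.9*I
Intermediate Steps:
k(g) = √(-3 + g)
(162 - 173)*(59 + 352/k(z(3))) = (162 - 173)*(59 + 352/(√(-3 + 3/3))) = -11*(59 + 352/(√(-3 + 3*(⅓)))) = -11*(59 + 352/(√(-3 + 1))) = -11*(59 + 352/(√(-2))) = -11*(59 + 352/((I*√2))) = -11*(59 + 352*(-I*√2/2)) = -11*(59 - 176*I*√2) = -649 + 1936*I*√2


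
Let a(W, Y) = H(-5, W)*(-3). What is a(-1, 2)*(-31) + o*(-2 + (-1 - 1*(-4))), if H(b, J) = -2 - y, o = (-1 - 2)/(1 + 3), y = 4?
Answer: -2235/4 ≈ -558.75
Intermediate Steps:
o = -¾ (o = -3/4 = -3*¼ = -¾ ≈ -0.75000)
H(b, J) = -6 (H(b, J) = -2 - 1*4 = -2 - 4 = -6)
a(W, Y) = 18 (a(W, Y) = -6*(-3) = 18)
a(-1, 2)*(-31) + o*(-2 + (-1 - 1*(-4))) = 18*(-31) - 3*(-2 + (-1 - 1*(-4)))/4 = -558 - 3*(-2 + (-1 + 4))/4 = -558 - 3*(-2 + 3)/4 = -558 - ¾*1 = -558 - ¾ = -2235/4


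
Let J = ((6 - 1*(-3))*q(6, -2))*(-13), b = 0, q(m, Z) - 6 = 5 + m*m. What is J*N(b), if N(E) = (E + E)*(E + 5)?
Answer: 0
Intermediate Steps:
q(m, Z) = 11 + m² (q(m, Z) = 6 + (5 + m*m) = 6 + (5 + m²) = 11 + m²)
N(E) = 2*E*(5 + E) (N(E) = (2*E)*(5 + E) = 2*E*(5 + E))
J = -5499 (J = ((6 - 1*(-3))*(11 + 6²))*(-13) = ((6 + 3)*(11 + 36))*(-13) = (9*47)*(-13) = 423*(-13) = -5499)
J*N(b) = -10998*0*(5 + 0) = -10998*0*5 = -5499*0 = 0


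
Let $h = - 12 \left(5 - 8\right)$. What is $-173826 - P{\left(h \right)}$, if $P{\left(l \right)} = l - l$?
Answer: $-173826$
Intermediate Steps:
$h = 36$ ($h = \left(-12\right) \left(-3\right) = 36$)
$P{\left(l \right)} = 0$
$-173826 - P{\left(h \right)} = -173826 - 0 = -173826 + 0 = -173826$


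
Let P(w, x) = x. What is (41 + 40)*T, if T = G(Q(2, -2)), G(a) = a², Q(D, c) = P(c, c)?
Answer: 324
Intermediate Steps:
Q(D, c) = c
T = 4 (T = (-2)² = 4)
(41 + 40)*T = (41 + 40)*4 = 81*4 = 324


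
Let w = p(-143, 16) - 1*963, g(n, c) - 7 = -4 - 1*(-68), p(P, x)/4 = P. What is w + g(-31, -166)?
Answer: -1464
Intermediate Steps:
p(P, x) = 4*P
g(n, c) = 71 (g(n, c) = 7 + (-4 - 1*(-68)) = 7 + (-4 + 68) = 7 + 64 = 71)
w = -1535 (w = 4*(-143) - 1*963 = -572 - 963 = -1535)
w + g(-31, -166) = -1535 + 71 = -1464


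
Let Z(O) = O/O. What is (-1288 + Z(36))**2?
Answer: 1656369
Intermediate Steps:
Z(O) = 1
(-1288 + Z(36))**2 = (-1288 + 1)**2 = (-1287)**2 = 1656369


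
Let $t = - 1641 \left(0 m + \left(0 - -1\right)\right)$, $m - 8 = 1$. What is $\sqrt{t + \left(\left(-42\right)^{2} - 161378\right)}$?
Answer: $i \sqrt{161255} \approx 401.57 i$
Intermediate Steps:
$m = 9$ ($m = 8 + 1 = 9$)
$t = -1641$ ($t = - 1641 \left(0 \cdot 9 + \left(0 - -1\right)\right) = - 1641 \left(0 + \left(0 + 1\right)\right) = - 1641 \left(0 + 1\right) = \left(-1641\right) 1 = -1641$)
$\sqrt{t + \left(\left(-42\right)^{2} - 161378\right)} = \sqrt{-1641 + \left(\left(-42\right)^{2} - 161378\right)} = \sqrt{-1641 + \left(1764 - 161378\right)} = \sqrt{-1641 - 159614} = \sqrt{-161255} = i \sqrt{161255}$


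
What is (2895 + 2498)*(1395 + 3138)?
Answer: 24446469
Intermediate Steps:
(2895 + 2498)*(1395 + 3138) = 5393*4533 = 24446469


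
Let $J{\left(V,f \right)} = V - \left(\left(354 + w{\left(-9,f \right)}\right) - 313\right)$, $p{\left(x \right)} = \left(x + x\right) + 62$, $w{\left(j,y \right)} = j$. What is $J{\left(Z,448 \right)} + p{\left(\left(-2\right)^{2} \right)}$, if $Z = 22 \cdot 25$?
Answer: $588$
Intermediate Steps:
$p{\left(x \right)} = 62 + 2 x$ ($p{\left(x \right)} = 2 x + 62 = 62 + 2 x$)
$Z = 550$
$J{\left(V,f \right)} = -32 + V$ ($J{\left(V,f \right)} = V - \left(\left(354 - 9\right) - 313\right) = V - \left(345 - 313\right) = V - 32 = -32 + V$)
$J{\left(Z,448 \right)} + p{\left(\left(-2\right)^{2} \right)} = \left(-32 + 550\right) + \left(62 + 2 \left(-2\right)^{2}\right) = 518 + \left(62 + 2 \cdot 4\right) = 518 + \left(62 + 8\right) = 518 + 70 = 588$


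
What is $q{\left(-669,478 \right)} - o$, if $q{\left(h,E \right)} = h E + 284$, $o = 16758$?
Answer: $-336256$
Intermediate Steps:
$q{\left(h,E \right)} = 284 + E h$ ($q{\left(h,E \right)} = E h + 284 = 284 + E h$)
$q{\left(-669,478 \right)} - o = \left(284 + 478 \left(-669\right)\right) - 16758 = \left(284 - 319782\right) - 16758 = -319498 - 16758 = -336256$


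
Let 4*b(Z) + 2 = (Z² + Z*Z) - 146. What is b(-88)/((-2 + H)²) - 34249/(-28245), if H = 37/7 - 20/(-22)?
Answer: 645799924096/2946772605 ≈ 219.16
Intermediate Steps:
b(Z) = -37 + Z²/2 (b(Z) = -½ + ((Z² + Z*Z) - 146)/4 = -½ + ((Z² + Z²) - 146)/4 = -½ + (2*Z² - 146)/4 = -½ + (-146 + 2*Z²)/4 = -½ + (-73/2 + Z²/2) = -37 + Z²/2)
H = 477/77 (H = 37*(⅐) - 20*(-1/22) = 37/7 + 10/11 = 477/77 ≈ 6.1948)
b(-88)/((-2 + H)²) - 34249/(-28245) = (-37 + (½)*(-88)²)/((-2 + 477/77)²) - 34249/(-28245) = (-37 + (½)*7744)/((323/77)²) - 34249*(-1/28245) = (-37 + 3872)/(104329/5929) + 34249/28245 = 3835*(5929/104329) + 34249/28245 = 22737715/104329 + 34249/28245 = 645799924096/2946772605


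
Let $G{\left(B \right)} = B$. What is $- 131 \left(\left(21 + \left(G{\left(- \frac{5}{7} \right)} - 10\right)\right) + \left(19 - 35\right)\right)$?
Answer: $\frac{5240}{7} \approx 748.57$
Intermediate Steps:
$- 131 \left(\left(21 + \left(G{\left(- \frac{5}{7} \right)} - 10\right)\right) + \left(19 - 35\right)\right) = - 131 \left(\left(21 - \left(10 + \frac{5}{7}\right)\right) + \left(19 - 35\right)\right) = - 131 \left(\left(21 - \frac{75}{7}\right) - 16\right) = - 131 \left(\frac{72}{7} - 16\right) = \left(-131\right) \left(- \frac{40}{7}\right) = \frac{5240}{7}$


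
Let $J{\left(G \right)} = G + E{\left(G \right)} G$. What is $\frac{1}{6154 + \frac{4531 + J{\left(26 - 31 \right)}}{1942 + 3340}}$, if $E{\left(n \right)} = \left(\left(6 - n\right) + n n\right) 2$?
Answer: $\frac{2641}{16254797} \approx 0.00016248$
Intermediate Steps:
$E{\left(n \right)} = 12 - 2 n + 2 n^{2}$ ($E{\left(n \right)} = \left(\left(6 - n\right) + n^{2}\right) 2 = \left(6 + n^{2} - n\right) 2 = 12 - 2 n + 2 n^{2}$)
$J{\left(G \right)} = G + G \left(12 - 2 G + 2 G^{2}\right)$ ($J{\left(G \right)} = G + \left(12 - 2 G + 2 G^{2}\right) G = G + G \left(12 - 2 G + 2 G^{2}\right)$)
$\frac{1}{6154 + \frac{4531 + J{\left(26 - 31 \right)}}{1942 + 3340}} = \frac{1}{6154 + \frac{4531 + \left(26 - 31\right) \left(13 - 2 \left(26 - 31\right) + 2 \left(26 - 31\right)^{2}\right)}{1942 + 3340}} = \frac{1}{6154 + \frac{4531 - 5 \left(13 - -10 + 2 \left(-5\right)^{2}\right)}{5282}} = \frac{1}{6154 + \left(4531 - 5 \left(13 + 10 + 2 \cdot 25\right)\right) \frac{1}{5282}} = \frac{1}{6154 + \left(4531 - 5 \left(13 + 10 + 50\right)\right) \frac{1}{5282}} = \frac{1}{6154 + \left(4531 - 365\right) \frac{1}{5282}} = \frac{1}{6154 + 4166 \cdot \frac{1}{5282}} = \frac{1}{6154 + \frac{2083}{2641}} = \frac{1}{\frac{16254797}{2641}} = \frac{2641}{16254797}$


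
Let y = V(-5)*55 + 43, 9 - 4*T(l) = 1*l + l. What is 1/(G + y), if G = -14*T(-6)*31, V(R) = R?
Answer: -2/5021 ≈ -0.00039833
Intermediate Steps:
T(l) = 9/4 - l/2 (T(l) = 9/4 - (1*l + l)/4 = 9/4 - (l + l)/4 = 9/4 - l/2)
G = -4557/2 (G = -14*(9/4 - 1/2*(-6))*31 = -14*(9/4 + 3)*31 = -14*21/4*31 = -147/2*31 = -4557/2 ≈ -2278.5)
y = -232 (y = -5*55 + 43 = -275 + 43 = -232)
1/(G + y) = 1/(-4557/2 - 232) = 1/(-5021/2) = -2/5021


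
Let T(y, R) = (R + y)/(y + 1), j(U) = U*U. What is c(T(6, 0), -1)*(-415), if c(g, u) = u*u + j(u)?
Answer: -830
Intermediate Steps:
j(U) = U²
T(y, R) = (R + y)/(1 + y)
c(g, u) = 2*u² (c(g, u) = u*u + u² = u² + u² = 2*u²)
c(T(6, 0), -1)*(-415) = (2*(-1)²)*(-415) = (2*1)*(-415) = 2*(-415) = -830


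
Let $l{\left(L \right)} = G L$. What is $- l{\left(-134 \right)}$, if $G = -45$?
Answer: $-6030$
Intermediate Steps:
$l{\left(L \right)} = - 45 L$
$- l{\left(-134 \right)} = - \left(-45\right) \left(-134\right) = \left(-1\right) 6030 = -6030$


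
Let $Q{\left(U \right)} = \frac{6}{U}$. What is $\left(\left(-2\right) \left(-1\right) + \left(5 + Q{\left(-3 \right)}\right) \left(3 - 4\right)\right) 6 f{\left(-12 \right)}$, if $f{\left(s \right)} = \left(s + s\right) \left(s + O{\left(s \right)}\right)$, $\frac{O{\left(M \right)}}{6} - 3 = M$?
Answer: $-9504$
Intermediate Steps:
$O{\left(M \right)} = 18 + 6 M$
$f{\left(s \right)} = 2 s \left(18 + 7 s\right)$ ($f{\left(s \right)} = \left(s + s\right) \left(s + \left(18 + 6 s\right)\right) = 2 s \left(18 + 7 s\right)$)
$\left(\left(-2\right) \left(-1\right) + \left(5 + Q{\left(-3 \right)}\right) \left(3 - 4\right)\right) 6 f{\left(-12 \right)} = \left(\left(-2\right) \left(-1\right) + \left(5 + \frac{6}{-3}\right) \left(3 - 4\right)\right) 6 \cdot 2 \left(-12\right) \left(18 + 7 \left(-12\right)\right) = \left(2 + \left(5 + 6 \left(- \frac{1}{3}\right)\right) \left(-1\right)\right) 6 \cdot 2 \left(-12\right) \left(18 - 84\right) = \left(2 + \left(5 - 2\right) \left(-1\right)\right) 6 \cdot 2 \left(-12\right) \left(-66\right) = \left(2 + 3 \left(-1\right)\right) 6 \cdot 1584 = \left(2 - 3\right) 6 \cdot 1584 = \left(-1\right) 6 \cdot 1584 = \left(-6\right) 1584 = -9504$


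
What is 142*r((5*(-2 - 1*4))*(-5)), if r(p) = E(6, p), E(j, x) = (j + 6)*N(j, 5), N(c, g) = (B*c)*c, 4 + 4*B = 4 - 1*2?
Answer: -30672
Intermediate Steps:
B = -½ (B = -1 + (4 - 1*2)/4 = -1 + (4 - 2)/4 = -1 + (¼)*2 = -1 + ½ = -½ ≈ -0.50000)
N(c, g) = -c²/2 (N(c, g) = (-c/2)*c = -c²/2)
E(j, x) = -j²*(6 + j)/2 (E(j, x) = (j + 6)*(-j²/2) = (6 + j)*(-j²/2) = -j²*(6 + j)/2)
r(p) = -216 (r(p) = (½)*6²*(-6 - 1*6) = (½)*36*(-6 - 6) = (½)*36*(-12) = -216)
142*r((5*(-2 - 1*4))*(-5)) = 142*(-216) = -30672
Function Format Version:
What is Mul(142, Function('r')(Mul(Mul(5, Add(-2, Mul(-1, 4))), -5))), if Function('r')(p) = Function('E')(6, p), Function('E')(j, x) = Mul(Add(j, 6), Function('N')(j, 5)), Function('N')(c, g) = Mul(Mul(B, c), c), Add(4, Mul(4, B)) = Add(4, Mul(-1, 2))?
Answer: -30672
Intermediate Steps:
B = Rational(-1, 2) (B = Add(-1, Mul(Rational(1, 4), Add(4, Mul(-1, 2)))) = Add(-1, Mul(Rational(1, 4), Add(4, -2))) = Add(-1, Mul(Rational(1, 4), 2)) = Add(-1, Rational(1, 2)) = Rational(-1, 2) ≈ -0.50000)
Function('N')(c, g) = Mul(Rational(-1, 2), Pow(c, 2)) (Function('N')(c, g) = Mul(Mul(Rational(-1, 2), c), c) = Mul(Rational(-1, 2), Pow(c, 2)))
Function('E')(j, x) = Mul(Rational(-1, 2), Pow(j, 2), Add(6, j)) (Function('E')(j, x) = Mul(Add(j, 6), Mul(Rational(-1, 2), Pow(j, 2))) = Mul(Add(6, j), Mul(Rational(-1, 2), Pow(j, 2))) = Mul(Rational(-1, 2), Pow(j, 2), Add(6, j)))
Function('r')(p) = -216 (Function('r')(p) = Mul(Rational(1, 2), Pow(6, 2), Add(-6, Mul(-1, 6))) = Mul(Rational(1, 2), 36, Add(-6, -6)) = Mul(Rational(1, 2), 36, -12) = -216)
Mul(142, Function('r')(Mul(Mul(5, Add(-2, Mul(-1, 4))), -5))) = Mul(142, -216) = -30672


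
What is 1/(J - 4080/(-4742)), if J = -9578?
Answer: -2371/22707398 ≈ -0.00010442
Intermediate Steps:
1/(J - 4080/(-4742)) = 1/(-9578 - 4080/(-4742)) = 1/(-9578 - 4080*(-1/4742)) = 1/(-9578 + 2040/2371) = 1/(-22707398/2371) = -2371/22707398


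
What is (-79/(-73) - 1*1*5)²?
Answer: 81796/5329 ≈ 15.349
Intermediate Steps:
(-79/(-73) - 1*1*5)² = (-79*(-1/73) - 1*5)² = (79/73 - 5)² = (-286/73)² = 81796/5329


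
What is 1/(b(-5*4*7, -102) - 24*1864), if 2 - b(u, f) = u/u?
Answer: -1/44735 ≈ -2.2354e-5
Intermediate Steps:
b(u, f) = 1 (b(u, f) = 2 - u/u = 2 - 1*1 = 2 - 1 = 1)
1/(b(-5*4*7, -102) - 24*1864) = 1/(1 - 24*1864) = 1/(1 - 44736) = 1/(-44735) = -1/44735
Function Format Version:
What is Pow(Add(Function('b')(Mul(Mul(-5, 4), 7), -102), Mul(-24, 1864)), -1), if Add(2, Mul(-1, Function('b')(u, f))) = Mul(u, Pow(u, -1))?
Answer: Rational(-1, 44735) ≈ -2.2354e-5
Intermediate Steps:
Function('b')(u, f) = 1 (Function('b')(u, f) = Add(2, Mul(-1, Mul(u, Pow(u, -1)))) = Add(2, Mul(-1, 1)) = Add(2, -1) = 1)
Pow(Add(Function('b')(Mul(Mul(-5, 4), 7), -102), Mul(-24, 1864)), -1) = Pow(Add(1, Mul(-24, 1864)), -1) = Pow(Add(1, -44736), -1) = Pow(-44735, -1) = Rational(-1, 44735)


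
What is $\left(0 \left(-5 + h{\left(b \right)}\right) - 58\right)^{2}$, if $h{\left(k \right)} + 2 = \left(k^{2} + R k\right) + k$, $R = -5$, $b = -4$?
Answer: $3364$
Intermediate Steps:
$h{\left(k \right)} = -2 + k^{2} - 4 k$ ($h{\left(k \right)} = -2 + \left(\left(k^{2} - 5 k\right) + k\right) = -2 + \left(k^{2} - 4 k\right) = -2 + k^{2} - 4 k$)
$\left(0 \left(-5 + h{\left(b \right)}\right) - 58\right)^{2} = \left(0 \left(-5 - \left(-14 - 16\right)\right) - 58\right)^{2} = \left(0 \left(-5 + \left(-2 + 16 + 16\right)\right) - 58\right)^{2} = \left(0 \left(-5 + 30\right) - 58\right)^{2} = \left(0 \cdot 25 - 58\right)^{2} = \left(0 - 58\right)^{2} = \left(-58\right)^{2} = 3364$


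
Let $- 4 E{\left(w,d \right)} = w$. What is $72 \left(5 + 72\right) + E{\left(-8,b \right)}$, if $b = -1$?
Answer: $5546$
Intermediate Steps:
$E{\left(w,d \right)} = - \frac{w}{4}$
$72 \left(5 + 72\right) + E{\left(-8,b \right)} = 72 \left(5 + 72\right) - -2 = 72 \cdot 77 + 2 = 5544 + 2 = 5546$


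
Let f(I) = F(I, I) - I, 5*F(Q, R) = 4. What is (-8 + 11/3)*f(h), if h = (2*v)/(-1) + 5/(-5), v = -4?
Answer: 403/15 ≈ 26.867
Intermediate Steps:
F(Q, R) = ⅘ (F(Q, R) = (⅕)*4 = ⅘)
h = 7 (h = (2*(-4))/(-1) + 5/(-5) = -8*(-1) + 5*(-⅕) = 8 - 1 = 7)
f(I) = ⅘ - I
(-8 + 11/3)*f(h) = (-8 + 11/3)*(⅘ - 1*7) = (-8 + 11*(⅓))*(⅘ - 7) = (-8 + 11/3)*(-31/5) = -13/3*(-31/5) = 403/15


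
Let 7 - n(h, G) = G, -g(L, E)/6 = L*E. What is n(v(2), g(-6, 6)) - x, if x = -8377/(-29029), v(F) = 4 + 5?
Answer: -6075438/29029 ≈ -209.29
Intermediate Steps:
g(L, E) = -6*E*L (g(L, E) = -6*L*E = -6*E*L)
v(F) = 9
n(h, G) = 7 - G
x = 8377/29029 (x = -8377*(-1/29029) = 8377/29029 ≈ 0.28857)
n(v(2), g(-6, 6)) - x = (7 - (-6)*6*(-6)) - 1*8377/29029 = (7 - 1*216) - 8377/29029 = (7 - 216) - 8377/29029 = -209 - 8377/29029 = -6075438/29029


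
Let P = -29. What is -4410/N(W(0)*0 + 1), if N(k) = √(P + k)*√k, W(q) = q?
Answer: 315*I*√7 ≈ 833.41*I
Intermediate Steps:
N(k) = √k*√(-29 + k) (N(k) = √(-29 + k)*√k = √k*√(-29 + k))
-4410/N(W(0)*0 + 1) = -4410*1/(√(-29 + (0*0 + 1))*√(0*0 + 1)) = -4410*1/(√(0 + 1)*√(-29 + (0 + 1))) = -4410/√(-29 + 1) = -4410*(-I*√7/14) = -(-315)*I*√7 = 315*I*√7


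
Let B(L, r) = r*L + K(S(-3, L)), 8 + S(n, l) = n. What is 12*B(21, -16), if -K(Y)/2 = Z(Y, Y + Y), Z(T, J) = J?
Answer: -3504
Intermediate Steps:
S(n, l) = -8 + n
K(Y) = -4*Y (K(Y) = -2*(Y + Y) = -4*Y)
B(L, r) = 44 + L*r (B(L, r) = r*L - 4*(-8 - 3) = L*r - 4*(-11) = L*r + 44 = 44 + L*r)
12*B(21, -16) = 12*(44 + 21*(-16)) = 12*(44 - 336) = 12*(-292) = -3504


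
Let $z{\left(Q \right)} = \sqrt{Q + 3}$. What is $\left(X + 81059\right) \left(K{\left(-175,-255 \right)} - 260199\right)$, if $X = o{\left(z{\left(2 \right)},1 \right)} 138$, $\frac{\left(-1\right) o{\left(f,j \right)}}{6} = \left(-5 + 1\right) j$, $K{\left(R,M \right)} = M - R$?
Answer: $-21959999509$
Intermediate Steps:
$z{\left(Q \right)} = \sqrt{3 + Q}$
$o{\left(f,j \right)} = 24 j$ ($o{\left(f,j \right)} = - 6 \left(-5 + 1\right) j = - 6 \left(- 4 j\right) = 24 j$)
$X = 3312$ ($X = 24 \cdot 1 \cdot 138 = 24 \cdot 138 = 3312$)
$\left(X + 81059\right) \left(K{\left(-175,-255 \right)} - 260199\right) = \left(3312 + 81059\right) \left(\left(-255 - -175\right) - 260199\right) = 84371 \left(\left(-255 + 175\right) - 260199\right) = 84371 \left(-80 - 260199\right) = 84371 \left(-260279\right) = -21959999509$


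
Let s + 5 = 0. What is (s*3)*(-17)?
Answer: 255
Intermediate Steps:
s = -5 (s = -5 + 0 = -5)
(s*3)*(-17) = -5*3*(-17) = -15*(-17) = 255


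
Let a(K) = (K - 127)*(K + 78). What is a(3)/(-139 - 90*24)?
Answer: 10044/2299 ≈ 4.3689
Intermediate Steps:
a(K) = (-127 + K)*(78 + K)
a(3)/(-139 - 90*24) = (-9906 + 3² - 49*3)/(-139 - 90*24) = (-9906 + 9 - 147)/(-139 - 2160) = -10044/(-2299) = -10044*(-1/2299) = 10044/2299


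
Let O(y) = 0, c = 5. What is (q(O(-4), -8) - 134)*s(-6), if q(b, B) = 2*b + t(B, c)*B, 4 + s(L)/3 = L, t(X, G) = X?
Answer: 2100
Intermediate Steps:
s(L) = -12 + 3*L
q(b, B) = B² + 2*b (q(b, B) = 2*b + B*B = 2*b + B² = B² + 2*b)
(q(O(-4), -8) - 134)*s(-6) = (((-8)² + 2*0) - 134)*(-12 + 3*(-6)) = ((64 + 0) - 134)*(-12 - 18) = (64 - 134)*(-30) = -70*(-30) = 2100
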